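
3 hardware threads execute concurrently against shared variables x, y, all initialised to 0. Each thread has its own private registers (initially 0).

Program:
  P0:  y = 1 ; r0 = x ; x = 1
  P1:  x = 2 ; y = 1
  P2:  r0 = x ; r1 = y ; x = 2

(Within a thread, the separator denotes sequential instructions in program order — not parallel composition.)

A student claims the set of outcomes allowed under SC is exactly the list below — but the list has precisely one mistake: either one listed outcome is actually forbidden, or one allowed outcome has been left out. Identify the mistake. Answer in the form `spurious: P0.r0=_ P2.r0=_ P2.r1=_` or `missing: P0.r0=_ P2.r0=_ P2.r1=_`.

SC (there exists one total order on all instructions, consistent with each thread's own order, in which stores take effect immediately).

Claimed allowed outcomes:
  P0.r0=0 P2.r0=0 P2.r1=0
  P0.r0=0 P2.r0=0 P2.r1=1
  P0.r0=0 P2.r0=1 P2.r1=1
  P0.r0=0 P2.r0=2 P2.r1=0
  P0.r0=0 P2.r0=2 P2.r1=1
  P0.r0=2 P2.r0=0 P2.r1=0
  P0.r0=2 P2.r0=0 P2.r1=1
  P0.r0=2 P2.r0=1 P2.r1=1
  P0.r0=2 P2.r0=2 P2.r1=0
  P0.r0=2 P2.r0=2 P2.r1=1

outcome vector order: (P0.r0,P2.r0,P2.r1)
SC: 9 outcomes — {000; 001; 011; 021; 200; 201; 211; 220; 221}
claimed∖SC = {020}

spurious: P0.r0=0 P2.r0=2 P2.r1=0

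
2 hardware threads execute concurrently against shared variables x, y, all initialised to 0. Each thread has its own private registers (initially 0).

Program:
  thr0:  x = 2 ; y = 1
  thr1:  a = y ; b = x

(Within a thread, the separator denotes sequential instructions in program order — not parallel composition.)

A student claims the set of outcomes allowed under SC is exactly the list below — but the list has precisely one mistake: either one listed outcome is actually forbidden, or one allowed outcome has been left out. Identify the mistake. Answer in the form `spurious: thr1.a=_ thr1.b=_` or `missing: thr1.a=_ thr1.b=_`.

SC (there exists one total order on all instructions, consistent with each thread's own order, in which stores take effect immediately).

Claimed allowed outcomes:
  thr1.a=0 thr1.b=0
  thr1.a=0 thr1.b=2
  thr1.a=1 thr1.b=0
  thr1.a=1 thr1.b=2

outcome vector order: (thr1.a,thr1.b)
[SC] allowed = {<0 0>, <0 2>, <1 2>}
claimed∖SC = {<1 0>}

spurious: thr1.a=1 thr1.b=0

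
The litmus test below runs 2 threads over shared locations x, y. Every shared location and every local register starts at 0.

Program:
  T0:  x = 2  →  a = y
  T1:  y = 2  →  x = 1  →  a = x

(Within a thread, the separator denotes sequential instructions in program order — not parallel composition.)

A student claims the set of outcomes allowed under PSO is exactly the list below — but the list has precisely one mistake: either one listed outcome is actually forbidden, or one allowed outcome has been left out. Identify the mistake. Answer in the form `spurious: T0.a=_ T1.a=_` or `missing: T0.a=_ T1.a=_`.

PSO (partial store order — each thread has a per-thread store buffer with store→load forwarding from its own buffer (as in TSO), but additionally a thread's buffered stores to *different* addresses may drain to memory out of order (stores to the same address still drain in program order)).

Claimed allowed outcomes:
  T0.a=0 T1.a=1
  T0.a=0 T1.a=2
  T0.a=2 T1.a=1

missing: T0.a=2 T1.a=2

outcome vector order: (T0.a,T1.a)
PSO (4): <0 1> <0 2> <2 1> <2 2>
PSO∖claimed = {<2 2>}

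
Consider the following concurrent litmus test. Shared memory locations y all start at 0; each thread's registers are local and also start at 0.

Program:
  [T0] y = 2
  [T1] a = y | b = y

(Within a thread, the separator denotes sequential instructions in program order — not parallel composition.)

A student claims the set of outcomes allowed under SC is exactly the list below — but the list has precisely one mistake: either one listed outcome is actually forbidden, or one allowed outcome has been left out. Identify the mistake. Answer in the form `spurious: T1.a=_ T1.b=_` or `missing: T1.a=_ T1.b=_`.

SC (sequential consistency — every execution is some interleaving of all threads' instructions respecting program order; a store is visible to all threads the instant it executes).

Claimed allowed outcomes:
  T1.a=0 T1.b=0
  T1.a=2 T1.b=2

missing: T1.a=0 T1.b=2

outcome vector order: (T1.a,T1.b)
SC (3): <0 0> <0 2> <2 2>
SC∖claimed = {<0 2>}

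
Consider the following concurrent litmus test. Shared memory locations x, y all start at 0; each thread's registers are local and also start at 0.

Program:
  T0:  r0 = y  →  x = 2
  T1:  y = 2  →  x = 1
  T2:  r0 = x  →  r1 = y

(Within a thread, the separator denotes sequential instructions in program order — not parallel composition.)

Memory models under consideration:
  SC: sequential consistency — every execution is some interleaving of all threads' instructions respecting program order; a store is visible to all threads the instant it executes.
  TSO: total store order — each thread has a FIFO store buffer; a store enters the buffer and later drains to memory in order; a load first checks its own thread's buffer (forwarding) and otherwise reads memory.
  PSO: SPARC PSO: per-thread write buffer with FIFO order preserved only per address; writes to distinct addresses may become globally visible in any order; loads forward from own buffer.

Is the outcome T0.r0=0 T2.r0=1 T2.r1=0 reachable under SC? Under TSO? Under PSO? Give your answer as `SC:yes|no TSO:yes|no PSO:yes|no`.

SC:no TSO:no PSO:yes

outcome vector order: (T0.r0,T2.r0,T2.r1)
SC (9): 0/0/0; 0/0/2; 0/1/2; 0/2/0; 0/2/2; 2/0/0; 2/0/2; 2/1/2; 2/2/2
TSO (9): 0/0/0; 0/0/2; 0/1/2; 0/2/0; 0/2/2; 2/0/0; 2/0/2; 2/1/2; 2/2/2
PSO (11): 0/0/0; 0/0/2; 0/1/0; 0/1/2; 0/2/0; 0/2/2; 2/0/0; 2/0/2; 2/1/0; 2/1/2; 2/2/2
target 0/1/0 ∈ {PSO}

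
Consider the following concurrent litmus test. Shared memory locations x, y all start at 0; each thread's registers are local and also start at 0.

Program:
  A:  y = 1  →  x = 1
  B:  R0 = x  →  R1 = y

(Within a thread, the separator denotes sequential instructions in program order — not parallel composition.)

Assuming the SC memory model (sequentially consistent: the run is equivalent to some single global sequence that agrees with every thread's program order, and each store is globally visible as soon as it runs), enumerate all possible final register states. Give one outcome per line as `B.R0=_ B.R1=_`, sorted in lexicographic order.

outcome vector order: (B.R0,B.R1)
|SC outcomes| = 3

B.R0=0 B.R1=0
B.R0=0 B.R1=1
B.R0=1 B.R1=1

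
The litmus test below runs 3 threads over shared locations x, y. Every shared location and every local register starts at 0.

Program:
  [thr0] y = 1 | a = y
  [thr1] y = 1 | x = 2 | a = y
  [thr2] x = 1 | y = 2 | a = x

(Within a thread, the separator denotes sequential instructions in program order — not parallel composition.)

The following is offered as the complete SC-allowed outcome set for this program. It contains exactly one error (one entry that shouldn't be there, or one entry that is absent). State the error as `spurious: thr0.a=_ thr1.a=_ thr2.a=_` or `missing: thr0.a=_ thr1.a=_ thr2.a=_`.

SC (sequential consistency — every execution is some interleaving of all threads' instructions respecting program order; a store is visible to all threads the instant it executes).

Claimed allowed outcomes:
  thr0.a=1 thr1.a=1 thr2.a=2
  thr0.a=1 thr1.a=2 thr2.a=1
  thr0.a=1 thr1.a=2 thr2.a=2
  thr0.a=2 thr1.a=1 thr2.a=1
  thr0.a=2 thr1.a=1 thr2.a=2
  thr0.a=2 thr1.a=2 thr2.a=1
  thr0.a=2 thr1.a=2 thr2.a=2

outcome vector order: (thr0.a,thr1.a,thr2.a)
SC (8): (1,1,1) (1,1,2) (1,2,1) (1,2,2) (2,1,1) (2,1,2) (2,2,1) (2,2,2)
SC∖claimed = {(1,1,1)}

missing: thr0.a=1 thr1.a=1 thr2.a=1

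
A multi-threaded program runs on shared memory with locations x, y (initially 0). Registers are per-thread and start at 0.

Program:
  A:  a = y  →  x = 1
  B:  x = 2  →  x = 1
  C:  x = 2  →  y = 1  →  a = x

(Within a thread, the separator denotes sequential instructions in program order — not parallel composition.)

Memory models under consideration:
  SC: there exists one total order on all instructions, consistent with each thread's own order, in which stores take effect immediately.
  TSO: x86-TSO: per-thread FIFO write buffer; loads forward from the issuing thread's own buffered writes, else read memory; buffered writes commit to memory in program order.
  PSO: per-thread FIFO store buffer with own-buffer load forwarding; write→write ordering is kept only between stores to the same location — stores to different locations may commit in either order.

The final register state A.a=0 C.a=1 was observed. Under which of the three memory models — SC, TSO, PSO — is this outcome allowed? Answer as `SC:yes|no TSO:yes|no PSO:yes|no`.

SC:yes TSO:yes PSO:yes

outcome vector order: (A.a,C.a)
[SC] allowed = {(0,1), (0,2), (1,1), (1,2)}
[TSO] allowed = {(0,1), (0,2), (1,1), (1,2)}
[PSO] allowed = {(0,1), (0,2), (1,1), (1,2)}
target (0,1) ∈ {SC,TSO,PSO}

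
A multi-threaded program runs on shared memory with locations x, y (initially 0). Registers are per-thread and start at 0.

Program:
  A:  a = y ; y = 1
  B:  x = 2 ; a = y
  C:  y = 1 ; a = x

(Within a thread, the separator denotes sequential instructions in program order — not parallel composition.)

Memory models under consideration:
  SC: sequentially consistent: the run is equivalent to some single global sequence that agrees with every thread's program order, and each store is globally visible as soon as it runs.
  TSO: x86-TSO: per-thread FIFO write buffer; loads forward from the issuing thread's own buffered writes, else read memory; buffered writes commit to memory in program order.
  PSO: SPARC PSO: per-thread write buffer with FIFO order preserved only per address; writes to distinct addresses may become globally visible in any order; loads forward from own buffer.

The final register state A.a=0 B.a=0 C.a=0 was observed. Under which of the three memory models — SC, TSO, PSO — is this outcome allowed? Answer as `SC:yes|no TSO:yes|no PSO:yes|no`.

outcome vector order: (A.a,B.a,C.a)
SC: 6 outcomes — {0/0/2; 0/1/0; 0/1/2; 1/0/2; 1/1/0; 1/1/2}
TSO: 8 outcomes — {0/0/0; 0/0/2; 0/1/0; 0/1/2; 1/0/0; 1/0/2; 1/1/0; 1/1/2}
PSO: 8 outcomes — {0/0/0; 0/0/2; 0/1/0; 0/1/2; 1/0/0; 1/0/2; 1/1/0; 1/1/2}
target 0/0/0 ∈ {TSO,PSO}

SC:no TSO:yes PSO:yes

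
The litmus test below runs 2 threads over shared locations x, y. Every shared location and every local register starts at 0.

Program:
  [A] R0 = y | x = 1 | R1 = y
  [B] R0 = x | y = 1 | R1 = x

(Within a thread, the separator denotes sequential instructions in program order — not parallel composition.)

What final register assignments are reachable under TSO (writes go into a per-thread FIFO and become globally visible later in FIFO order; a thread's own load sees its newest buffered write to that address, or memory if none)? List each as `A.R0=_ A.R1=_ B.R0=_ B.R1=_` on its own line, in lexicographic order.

A.R0=0 A.R1=0 B.R0=0 B.R1=0
A.R0=0 A.R1=0 B.R0=0 B.R1=1
A.R0=0 A.R1=0 B.R0=1 B.R1=1
A.R0=0 A.R1=1 B.R0=0 B.R1=0
A.R0=0 A.R1=1 B.R0=0 B.R1=1
A.R0=0 A.R1=1 B.R0=1 B.R1=1
A.R0=1 A.R1=1 B.R0=0 B.R1=0
A.R0=1 A.R1=1 B.R0=0 B.R1=1

outcome vector order: (A.R0,A.R1,B.R0,B.R1)
|TSO outcomes| = 8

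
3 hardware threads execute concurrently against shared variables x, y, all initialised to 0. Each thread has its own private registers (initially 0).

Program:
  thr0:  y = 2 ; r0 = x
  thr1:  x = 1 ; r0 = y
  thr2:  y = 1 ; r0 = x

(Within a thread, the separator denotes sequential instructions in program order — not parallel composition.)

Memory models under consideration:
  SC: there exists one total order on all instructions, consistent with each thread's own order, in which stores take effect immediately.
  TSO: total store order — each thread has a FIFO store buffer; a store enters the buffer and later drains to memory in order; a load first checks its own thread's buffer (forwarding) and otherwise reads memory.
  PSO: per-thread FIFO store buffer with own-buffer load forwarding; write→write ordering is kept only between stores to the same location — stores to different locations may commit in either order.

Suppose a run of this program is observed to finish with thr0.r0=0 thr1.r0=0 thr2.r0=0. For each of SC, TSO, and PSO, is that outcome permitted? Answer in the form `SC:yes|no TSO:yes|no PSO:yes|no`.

outcome vector order: (thr0.r0,thr1.r0,thr2.r0)
SC (9): (0,1,0); (0,1,1); (0,2,0); (0,2,1); (1,0,1); (1,1,0); (1,1,1); (1,2,0); (1,2,1)
TSO (12): (0,0,0); (0,0,1); (0,1,0); (0,1,1); (0,2,0); (0,2,1); (1,0,0); (1,0,1); (1,1,0); (1,1,1); (1,2,0); (1,2,1)
PSO (12): (0,0,0); (0,0,1); (0,1,0); (0,1,1); (0,2,0); (0,2,1); (1,0,0); (1,0,1); (1,1,0); (1,1,1); (1,2,0); (1,2,1)
target (0,0,0) ∈ {TSO,PSO}

SC:no TSO:yes PSO:yes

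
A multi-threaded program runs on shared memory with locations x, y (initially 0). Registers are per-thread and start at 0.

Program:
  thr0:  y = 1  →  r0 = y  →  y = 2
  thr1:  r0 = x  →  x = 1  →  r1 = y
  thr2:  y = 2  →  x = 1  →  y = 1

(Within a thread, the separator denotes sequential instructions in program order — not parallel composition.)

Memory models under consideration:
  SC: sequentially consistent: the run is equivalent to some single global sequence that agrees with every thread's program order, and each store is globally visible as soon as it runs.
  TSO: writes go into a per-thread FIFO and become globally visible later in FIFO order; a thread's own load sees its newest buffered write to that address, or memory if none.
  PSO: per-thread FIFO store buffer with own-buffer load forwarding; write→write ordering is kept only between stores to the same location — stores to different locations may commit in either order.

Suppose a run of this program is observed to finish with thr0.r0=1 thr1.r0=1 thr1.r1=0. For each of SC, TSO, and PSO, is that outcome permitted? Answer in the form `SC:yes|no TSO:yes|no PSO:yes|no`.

SC:no TSO:no PSO:yes

outcome vector order: (thr0.r0,thr1.r0,thr1.r1)
SC: 10 outcomes — {100 101 102 111 112 200 201 202 211 212}
TSO: 10 outcomes — {100 101 102 111 112 200 201 202 211 212}
PSO: 12 outcomes — {100 101 102 110 111 112 200 201 202 210 211 212}
target 110 ∈ {PSO}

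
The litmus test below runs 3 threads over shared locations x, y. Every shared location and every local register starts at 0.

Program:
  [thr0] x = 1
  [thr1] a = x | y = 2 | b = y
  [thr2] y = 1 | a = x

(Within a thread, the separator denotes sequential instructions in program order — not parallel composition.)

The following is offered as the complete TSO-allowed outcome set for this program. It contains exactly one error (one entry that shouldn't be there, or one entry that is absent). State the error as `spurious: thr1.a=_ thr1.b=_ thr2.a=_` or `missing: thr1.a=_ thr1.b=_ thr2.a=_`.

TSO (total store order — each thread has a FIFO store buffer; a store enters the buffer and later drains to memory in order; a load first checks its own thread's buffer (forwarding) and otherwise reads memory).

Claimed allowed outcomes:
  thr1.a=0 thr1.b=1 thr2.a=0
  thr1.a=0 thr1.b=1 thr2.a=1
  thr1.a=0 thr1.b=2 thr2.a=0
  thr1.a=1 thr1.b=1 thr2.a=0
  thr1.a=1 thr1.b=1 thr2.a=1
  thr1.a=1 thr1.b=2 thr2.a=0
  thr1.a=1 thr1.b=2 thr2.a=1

outcome vector order: (thr1.a,thr1.b,thr2.a)
under TSO → 0/1/0, 0/1/1, 0/2/0, 0/2/1, 1/1/0, 1/1/1, 1/2/0, 1/2/1
TSO∖claimed = {0/2/1}

missing: thr1.a=0 thr1.b=2 thr2.a=1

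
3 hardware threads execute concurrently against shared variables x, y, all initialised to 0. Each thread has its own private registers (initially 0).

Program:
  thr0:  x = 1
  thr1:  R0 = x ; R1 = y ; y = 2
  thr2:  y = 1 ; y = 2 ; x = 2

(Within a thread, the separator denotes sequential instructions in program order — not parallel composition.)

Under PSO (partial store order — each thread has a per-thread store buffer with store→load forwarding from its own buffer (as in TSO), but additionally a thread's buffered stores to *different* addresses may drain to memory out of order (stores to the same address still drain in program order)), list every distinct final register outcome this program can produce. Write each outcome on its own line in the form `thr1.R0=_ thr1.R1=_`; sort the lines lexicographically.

outcome vector order: (thr1.R0,thr1.R1)
|PSO outcomes| = 9

thr1.R0=0 thr1.R1=0
thr1.R0=0 thr1.R1=1
thr1.R0=0 thr1.R1=2
thr1.R0=1 thr1.R1=0
thr1.R0=1 thr1.R1=1
thr1.R0=1 thr1.R1=2
thr1.R0=2 thr1.R1=0
thr1.R0=2 thr1.R1=1
thr1.R0=2 thr1.R1=2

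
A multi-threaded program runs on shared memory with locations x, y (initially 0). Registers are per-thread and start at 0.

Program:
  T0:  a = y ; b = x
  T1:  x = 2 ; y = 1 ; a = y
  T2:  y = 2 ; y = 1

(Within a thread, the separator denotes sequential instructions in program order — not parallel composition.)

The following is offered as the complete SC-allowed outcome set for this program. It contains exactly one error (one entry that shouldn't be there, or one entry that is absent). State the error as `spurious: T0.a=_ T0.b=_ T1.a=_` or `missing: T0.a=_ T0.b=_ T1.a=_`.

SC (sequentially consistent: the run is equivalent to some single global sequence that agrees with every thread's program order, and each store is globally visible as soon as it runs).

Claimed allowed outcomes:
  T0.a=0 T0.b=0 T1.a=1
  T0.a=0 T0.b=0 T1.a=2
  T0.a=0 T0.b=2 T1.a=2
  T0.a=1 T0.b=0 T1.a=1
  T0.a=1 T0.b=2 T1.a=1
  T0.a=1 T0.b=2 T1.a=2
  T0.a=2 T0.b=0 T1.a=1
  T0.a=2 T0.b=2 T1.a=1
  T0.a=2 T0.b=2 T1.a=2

missing: T0.a=0 T0.b=2 T1.a=1

outcome vector order: (T0.a,T0.b,T1.a)
SC (10): (0,0,1) (0,0,2) (0,2,1) (0,2,2) (1,0,1) (1,2,1) (1,2,2) (2,0,1) (2,2,1) (2,2,2)
SC∖claimed = {(0,2,1)}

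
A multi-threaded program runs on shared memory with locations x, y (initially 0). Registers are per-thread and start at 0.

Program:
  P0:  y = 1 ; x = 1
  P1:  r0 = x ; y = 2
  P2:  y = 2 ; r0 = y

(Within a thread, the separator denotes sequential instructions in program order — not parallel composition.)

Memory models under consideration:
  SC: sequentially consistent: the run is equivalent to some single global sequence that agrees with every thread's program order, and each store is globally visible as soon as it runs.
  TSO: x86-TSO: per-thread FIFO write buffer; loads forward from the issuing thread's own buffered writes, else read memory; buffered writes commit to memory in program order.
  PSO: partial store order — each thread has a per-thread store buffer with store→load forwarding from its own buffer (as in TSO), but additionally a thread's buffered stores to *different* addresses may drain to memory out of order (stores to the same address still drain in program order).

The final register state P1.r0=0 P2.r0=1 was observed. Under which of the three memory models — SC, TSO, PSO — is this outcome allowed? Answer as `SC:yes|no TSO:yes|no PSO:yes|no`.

SC:yes TSO:yes PSO:yes

outcome vector order: (P1.r0,P2.r0)
SC (4): 01; 02; 11; 12
TSO (4): 01; 02; 11; 12
PSO (4): 01; 02; 11; 12
target 01 ∈ {SC,TSO,PSO}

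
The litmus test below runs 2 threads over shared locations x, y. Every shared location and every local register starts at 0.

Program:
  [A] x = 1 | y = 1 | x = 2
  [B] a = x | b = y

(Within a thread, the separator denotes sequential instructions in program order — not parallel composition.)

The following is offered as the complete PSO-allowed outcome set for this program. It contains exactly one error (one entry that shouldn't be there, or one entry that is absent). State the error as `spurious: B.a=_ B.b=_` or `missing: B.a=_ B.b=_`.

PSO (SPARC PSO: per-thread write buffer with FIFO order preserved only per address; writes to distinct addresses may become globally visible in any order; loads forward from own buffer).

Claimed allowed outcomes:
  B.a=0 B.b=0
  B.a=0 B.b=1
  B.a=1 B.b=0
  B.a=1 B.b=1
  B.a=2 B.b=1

outcome vector order: (B.a,B.b)
PSO (6): 00; 01; 10; 11; 20; 21
PSO∖claimed = {20}

missing: B.a=2 B.b=0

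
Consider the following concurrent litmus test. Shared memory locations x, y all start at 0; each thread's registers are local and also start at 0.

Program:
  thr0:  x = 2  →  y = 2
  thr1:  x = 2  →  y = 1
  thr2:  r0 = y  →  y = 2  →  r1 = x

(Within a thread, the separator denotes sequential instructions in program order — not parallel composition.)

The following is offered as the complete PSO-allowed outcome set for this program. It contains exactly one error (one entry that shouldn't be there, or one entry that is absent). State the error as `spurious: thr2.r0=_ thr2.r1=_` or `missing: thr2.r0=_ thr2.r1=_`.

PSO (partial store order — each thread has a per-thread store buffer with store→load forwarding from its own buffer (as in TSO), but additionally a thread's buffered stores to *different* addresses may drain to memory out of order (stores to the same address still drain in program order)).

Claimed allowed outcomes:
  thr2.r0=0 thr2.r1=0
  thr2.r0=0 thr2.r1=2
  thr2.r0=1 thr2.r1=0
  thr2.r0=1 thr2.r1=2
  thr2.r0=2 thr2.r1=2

missing: thr2.r0=2 thr2.r1=0

outcome vector order: (thr2.r0,thr2.r1)
under PSO → 0/0 0/2 1/0 1/2 2/0 2/2
PSO∖claimed = {2/0}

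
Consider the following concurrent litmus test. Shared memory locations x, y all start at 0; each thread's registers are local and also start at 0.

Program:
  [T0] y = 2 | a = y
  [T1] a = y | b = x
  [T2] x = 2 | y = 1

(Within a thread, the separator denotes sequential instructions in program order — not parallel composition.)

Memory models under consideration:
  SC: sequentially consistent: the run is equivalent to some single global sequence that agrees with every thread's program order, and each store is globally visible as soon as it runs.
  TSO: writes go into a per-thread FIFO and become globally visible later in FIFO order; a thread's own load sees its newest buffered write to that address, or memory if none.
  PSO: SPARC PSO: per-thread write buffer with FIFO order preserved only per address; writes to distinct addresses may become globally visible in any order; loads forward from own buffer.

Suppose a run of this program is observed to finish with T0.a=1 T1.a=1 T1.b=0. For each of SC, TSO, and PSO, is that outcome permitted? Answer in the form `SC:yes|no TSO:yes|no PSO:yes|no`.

SC:no TSO:no PSO:yes

outcome vector order: (T0.a,T1.a,T1.b)
under SC → 100; 102; 112; 120; 122; 200; 202; 212; 220; 222
under TSO → 100; 102; 112; 120; 122; 200; 202; 212; 220; 222
under PSO → 100; 102; 110; 112; 120; 122; 200; 202; 210; 212; 220; 222
target 110 ∈ {PSO}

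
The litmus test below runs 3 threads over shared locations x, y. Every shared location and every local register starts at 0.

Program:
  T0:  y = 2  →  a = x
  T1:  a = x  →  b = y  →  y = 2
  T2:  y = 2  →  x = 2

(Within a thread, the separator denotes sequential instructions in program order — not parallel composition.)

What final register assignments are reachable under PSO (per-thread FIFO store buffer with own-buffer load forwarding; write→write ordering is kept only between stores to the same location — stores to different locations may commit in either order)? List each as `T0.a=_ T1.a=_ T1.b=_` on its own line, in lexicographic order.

outcome vector order: (T0.a,T1.a,T1.b)
|PSO outcomes| = 8

T0.a=0 T1.a=0 T1.b=0
T0.a=0 T1.a=0 T1.b=2
T0.a=0 T1.a=2 T1.b=0
T0.a=0 T1.a=2 T1.b=2
T0.a=2 T1.a=0 T1.b=0
T0.a=2 T1.a=0 T1.b=2
T0.a=2 T1.a=2 T1.b=0
T0.a=2 T1.a=2 T1.b=2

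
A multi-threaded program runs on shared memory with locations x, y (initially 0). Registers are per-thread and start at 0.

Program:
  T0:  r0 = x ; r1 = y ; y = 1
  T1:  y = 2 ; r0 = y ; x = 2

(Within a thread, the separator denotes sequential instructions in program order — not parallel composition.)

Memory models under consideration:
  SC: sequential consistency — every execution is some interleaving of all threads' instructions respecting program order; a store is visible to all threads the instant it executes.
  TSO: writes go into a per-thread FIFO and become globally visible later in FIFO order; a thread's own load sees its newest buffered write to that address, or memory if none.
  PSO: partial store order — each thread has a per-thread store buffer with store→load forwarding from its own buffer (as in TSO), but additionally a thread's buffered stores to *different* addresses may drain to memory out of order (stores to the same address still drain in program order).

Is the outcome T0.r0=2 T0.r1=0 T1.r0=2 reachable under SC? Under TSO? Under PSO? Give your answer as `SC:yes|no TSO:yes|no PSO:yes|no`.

outcome vector order: (T0.r0,T0.r1,T1.r0)
SC (5): 001, 002, 021, 022, 222
TSO (5): 001, 002, 021, 022, 222
PSO (6): 001, 002, 021, 022, 202, 222
target 202 ∈ {PSO}

SC:no TSO:no PSO:yes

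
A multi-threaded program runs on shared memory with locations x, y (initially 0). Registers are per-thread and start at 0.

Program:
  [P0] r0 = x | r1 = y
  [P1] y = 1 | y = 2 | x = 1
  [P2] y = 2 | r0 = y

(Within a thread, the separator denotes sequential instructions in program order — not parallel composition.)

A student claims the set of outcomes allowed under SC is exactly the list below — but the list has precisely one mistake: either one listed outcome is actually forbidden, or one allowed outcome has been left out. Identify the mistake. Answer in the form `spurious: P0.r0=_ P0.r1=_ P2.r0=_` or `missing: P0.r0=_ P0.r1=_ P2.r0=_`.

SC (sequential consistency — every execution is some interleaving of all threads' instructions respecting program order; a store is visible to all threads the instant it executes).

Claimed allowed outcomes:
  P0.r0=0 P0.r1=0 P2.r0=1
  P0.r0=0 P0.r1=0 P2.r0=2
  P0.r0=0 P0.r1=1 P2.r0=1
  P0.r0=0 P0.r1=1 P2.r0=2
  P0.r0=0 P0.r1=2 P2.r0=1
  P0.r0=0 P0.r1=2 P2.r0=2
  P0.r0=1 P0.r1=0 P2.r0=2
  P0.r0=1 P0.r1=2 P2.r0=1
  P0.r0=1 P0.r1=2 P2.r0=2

spurious: P0.r0=1 P0.r1=0 P2.r0=2

outcome vector order: (P0.r0,P0.r1,P2.r0)
SC: 8 outcomes — {001; 002; 011; 012; 021; 022; 121; 122}
claimed∖SC = {102}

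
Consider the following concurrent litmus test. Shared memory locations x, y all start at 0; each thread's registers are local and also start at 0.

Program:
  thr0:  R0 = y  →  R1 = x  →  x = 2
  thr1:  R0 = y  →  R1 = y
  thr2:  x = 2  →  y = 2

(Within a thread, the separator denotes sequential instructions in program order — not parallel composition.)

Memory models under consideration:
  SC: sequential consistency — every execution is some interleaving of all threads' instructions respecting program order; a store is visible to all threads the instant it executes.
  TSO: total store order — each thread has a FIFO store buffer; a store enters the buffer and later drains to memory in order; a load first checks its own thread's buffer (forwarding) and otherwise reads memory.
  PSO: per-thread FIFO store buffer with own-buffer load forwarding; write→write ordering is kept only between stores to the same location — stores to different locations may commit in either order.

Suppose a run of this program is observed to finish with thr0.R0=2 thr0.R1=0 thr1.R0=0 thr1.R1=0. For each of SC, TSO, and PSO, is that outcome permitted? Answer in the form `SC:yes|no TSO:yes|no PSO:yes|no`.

outcome vector order: (thr0.R0,thr0.R1,thr1.R0,thr1.R1)
under SC → 0000 0002 0022 0200 0202 0222 2200 2202 2222
under TSO → 0000 0002 0022 0200 0202 0222 2200 2202 2222
under PSO → 0000 0002 0022 0200 0202 0222 2000 2002 2022 2200 2202 2222
target 2000 ∈ {PSO}

SC:no TSO:no PSO:yes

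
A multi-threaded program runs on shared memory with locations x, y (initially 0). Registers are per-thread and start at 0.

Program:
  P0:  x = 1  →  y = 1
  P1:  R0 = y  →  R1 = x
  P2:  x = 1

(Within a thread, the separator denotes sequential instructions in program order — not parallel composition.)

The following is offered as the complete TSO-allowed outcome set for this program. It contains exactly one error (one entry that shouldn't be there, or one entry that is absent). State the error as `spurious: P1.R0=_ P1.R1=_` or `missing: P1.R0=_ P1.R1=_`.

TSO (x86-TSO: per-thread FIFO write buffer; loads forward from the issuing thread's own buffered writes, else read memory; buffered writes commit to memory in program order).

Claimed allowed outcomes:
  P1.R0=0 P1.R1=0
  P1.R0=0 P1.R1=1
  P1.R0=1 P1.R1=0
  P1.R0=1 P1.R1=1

spurious: P1.R0=1 P1.R1=0

outcome vector order: (P1.R0,P1.R1)
[TSO] allowed = {<0 0>; <0 1>; <1 1>}
claimed∖TSO = {<1 0>}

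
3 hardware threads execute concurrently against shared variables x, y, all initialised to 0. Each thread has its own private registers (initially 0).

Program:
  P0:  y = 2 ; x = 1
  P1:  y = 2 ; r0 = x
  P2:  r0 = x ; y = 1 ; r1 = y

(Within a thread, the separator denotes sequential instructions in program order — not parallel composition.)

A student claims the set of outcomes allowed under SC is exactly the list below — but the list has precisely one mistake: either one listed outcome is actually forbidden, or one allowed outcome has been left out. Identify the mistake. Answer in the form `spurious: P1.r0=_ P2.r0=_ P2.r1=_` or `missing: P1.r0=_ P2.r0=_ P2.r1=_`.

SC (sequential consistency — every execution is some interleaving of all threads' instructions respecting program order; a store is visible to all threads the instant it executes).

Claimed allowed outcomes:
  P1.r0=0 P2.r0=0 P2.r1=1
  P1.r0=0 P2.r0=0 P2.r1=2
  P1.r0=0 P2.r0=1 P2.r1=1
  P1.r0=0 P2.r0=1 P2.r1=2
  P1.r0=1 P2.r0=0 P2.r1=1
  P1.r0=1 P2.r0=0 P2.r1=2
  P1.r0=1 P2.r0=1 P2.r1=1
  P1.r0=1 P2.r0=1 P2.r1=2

outcome vector order: (P1.r0,P2.r0,P2.r1)
under SC → 001 002 011 101 102 111 112
claimed∖SC = {012}

spurious: P1.r0=0 P2.r0=1 P2.r1=2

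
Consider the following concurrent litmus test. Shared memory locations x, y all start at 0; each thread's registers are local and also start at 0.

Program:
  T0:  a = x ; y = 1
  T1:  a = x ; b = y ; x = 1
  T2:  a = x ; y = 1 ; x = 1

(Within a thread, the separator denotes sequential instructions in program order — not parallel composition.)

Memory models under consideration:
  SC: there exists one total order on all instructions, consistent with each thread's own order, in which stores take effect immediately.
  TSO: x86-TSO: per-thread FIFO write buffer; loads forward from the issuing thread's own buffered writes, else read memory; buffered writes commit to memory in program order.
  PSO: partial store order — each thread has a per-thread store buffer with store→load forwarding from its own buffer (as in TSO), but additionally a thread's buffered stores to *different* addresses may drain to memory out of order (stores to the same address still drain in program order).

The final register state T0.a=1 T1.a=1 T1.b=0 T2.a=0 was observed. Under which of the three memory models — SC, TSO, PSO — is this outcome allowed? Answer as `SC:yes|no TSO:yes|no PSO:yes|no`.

SC:no TSO:no PSO:yes

outcome vector order: (T0.a,T1.a,T1.b,T2.a)
[SC] allowed = {0000, 0001, 0010, 0011, 0110, 1000, 1001, 1010, 1110}
[TSO] allowed = {0000, 0001, 0010, 0011, 0110, 1000, 1001, 1010, 1110}
[PSO] allowed = {0000, 0001, 0010, 0011, 0100, 0110, 1000, 1001, 1010, 1100, 1110}
target 1100 ∈ {PSO}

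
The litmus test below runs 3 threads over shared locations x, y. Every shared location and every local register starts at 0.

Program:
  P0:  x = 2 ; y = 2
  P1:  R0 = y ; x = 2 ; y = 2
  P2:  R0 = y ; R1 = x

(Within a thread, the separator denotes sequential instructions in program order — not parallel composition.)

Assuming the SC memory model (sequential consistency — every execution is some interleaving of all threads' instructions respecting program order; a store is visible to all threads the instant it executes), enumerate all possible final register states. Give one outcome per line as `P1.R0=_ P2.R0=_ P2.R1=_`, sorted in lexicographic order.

outcome vector order: (P1.R0,P2.R0,P2.R1)
|SC outcomes| = 6

P1.R0=0 P2.R0=0 P2.R1=0
P1.R0=0 P2.R0=0 P2.R1=2
P1.R0=0 P2.R0=2 P2.R1=2
P1.R0=2 P2.R0=0 P2.R1=0
P1.R0=2 P2.R0=0 P2.R1=2
P1.R0=2 P2.R0=2 P2.R1=2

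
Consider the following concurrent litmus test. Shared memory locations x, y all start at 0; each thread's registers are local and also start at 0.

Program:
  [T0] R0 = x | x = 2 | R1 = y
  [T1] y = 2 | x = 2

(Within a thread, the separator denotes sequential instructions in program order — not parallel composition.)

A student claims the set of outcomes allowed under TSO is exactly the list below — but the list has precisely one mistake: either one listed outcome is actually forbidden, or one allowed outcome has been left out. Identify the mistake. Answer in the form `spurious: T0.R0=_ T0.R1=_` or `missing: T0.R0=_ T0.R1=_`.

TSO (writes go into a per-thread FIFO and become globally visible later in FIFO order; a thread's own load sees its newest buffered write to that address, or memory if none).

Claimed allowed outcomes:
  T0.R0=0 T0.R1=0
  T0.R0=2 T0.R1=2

outcome vector order: (T0.R0,T0.R1)
TSO (3): 00; 02; 22
TSO∖claimed = {02}

missing: T0.R0=0 T0.R1=2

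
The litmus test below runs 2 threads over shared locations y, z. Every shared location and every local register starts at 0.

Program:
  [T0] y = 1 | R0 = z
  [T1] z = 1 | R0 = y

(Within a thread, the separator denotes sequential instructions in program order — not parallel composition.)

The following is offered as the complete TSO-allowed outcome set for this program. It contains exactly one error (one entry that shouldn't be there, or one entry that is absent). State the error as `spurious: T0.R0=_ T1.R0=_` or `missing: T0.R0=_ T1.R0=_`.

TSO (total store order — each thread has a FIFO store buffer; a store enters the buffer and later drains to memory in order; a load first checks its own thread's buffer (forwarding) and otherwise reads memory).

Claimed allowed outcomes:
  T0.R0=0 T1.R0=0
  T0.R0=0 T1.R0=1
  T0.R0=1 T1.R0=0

outcome vector order: (T0.R0,T1.R0)
under TSO → 00; 01; 10; 11
TSO∖claimed = {11}

missing: T0.R0=1 T1.R0=1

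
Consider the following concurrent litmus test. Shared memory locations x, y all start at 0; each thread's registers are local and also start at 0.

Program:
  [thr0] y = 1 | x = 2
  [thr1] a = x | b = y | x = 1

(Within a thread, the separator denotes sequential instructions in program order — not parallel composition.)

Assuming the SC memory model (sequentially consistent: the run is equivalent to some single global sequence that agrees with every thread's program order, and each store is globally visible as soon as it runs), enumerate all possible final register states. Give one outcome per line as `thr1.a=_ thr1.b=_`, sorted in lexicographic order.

thr1.a=0 thr1.b=0
thr1.a=0 thr1.b=1
thr1.a=2 thr1.b=1

outcome vector order: (thr1.a,thr1.b)
|SC outcomes| = 3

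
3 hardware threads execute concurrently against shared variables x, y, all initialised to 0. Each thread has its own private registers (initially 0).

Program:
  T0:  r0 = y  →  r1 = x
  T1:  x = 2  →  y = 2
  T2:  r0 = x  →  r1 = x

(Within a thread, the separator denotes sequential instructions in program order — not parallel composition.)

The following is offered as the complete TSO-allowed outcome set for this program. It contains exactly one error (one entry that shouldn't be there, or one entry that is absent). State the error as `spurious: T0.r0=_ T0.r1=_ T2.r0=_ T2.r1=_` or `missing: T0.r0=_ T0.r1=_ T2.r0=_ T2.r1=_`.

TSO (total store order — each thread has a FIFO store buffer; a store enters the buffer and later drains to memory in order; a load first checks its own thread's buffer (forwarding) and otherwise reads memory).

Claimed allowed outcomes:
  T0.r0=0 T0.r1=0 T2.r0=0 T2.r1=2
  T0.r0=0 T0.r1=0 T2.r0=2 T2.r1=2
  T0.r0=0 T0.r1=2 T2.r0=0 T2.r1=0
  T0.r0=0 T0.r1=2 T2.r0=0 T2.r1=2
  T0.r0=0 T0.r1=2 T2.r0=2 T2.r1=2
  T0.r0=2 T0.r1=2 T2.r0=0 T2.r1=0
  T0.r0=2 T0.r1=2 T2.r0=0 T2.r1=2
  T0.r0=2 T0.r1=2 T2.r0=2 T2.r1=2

outcome vector order: (T0.r0,T0.r1,T2.r0,T2.r1)
under TSO → <0 0 0 0>; <0 0 0 2>; <0 0 2 2>; <0 2 0 0>; <0 2 0 2>; <0 2 2 2>; <2 2 0 0>; <2 2 0 2>; <2 2 2 2>
TSO∖claimed = {<0 0 0 0>}

missing: T0.r0=0 T0.r1=0 T2.r0=0 T2.r1=0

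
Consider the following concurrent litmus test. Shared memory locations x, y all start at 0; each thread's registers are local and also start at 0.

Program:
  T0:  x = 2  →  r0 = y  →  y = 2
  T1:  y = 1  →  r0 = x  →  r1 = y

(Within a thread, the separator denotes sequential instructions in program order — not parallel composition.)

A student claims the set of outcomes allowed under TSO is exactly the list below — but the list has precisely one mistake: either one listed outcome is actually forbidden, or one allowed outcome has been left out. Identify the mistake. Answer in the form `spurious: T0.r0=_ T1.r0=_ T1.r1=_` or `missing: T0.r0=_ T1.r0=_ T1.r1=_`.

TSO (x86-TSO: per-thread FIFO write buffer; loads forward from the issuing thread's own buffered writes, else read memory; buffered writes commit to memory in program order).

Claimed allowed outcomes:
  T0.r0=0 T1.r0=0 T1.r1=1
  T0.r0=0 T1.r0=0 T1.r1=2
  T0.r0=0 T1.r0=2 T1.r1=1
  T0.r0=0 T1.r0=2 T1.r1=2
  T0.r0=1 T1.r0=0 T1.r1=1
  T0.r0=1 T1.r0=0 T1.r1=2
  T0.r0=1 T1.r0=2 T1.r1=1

missing: T0.r0=1 T1.r0=2 T1.r1=2

outcome vector order: (T0.r0,T1.r0,T1.r1)
under TSO → <0 0 1> <0 0 2> <0 2 1> <0 2 2> <1 0 1> <1 0 2> <1 2 1> <1 2 2>
TSO∖claimed = {<1 2 2>}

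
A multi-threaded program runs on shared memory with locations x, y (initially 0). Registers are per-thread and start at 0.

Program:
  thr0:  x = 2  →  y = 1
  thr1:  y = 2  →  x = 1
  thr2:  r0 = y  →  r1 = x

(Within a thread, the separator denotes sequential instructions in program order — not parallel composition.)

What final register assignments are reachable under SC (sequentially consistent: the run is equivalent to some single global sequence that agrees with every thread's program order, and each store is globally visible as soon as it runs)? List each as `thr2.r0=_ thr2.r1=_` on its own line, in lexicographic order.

outcome vector order: (thr2.r0,thr2.r1)
|SC outcomes| = 8

thr2.r0=0 thr2.r1=0
thr2.r0=0 thr2.r1=1
thr2.r0=0 thr2.r1=2
thr2.r0=1 thr2.r1=1
thr2.r0=1 thr2.r1=2
thr2.r0=2 thr2.r1=0
thr2.r0=2 thr2.r1=1
thr2.r0=2 thr2.r1=2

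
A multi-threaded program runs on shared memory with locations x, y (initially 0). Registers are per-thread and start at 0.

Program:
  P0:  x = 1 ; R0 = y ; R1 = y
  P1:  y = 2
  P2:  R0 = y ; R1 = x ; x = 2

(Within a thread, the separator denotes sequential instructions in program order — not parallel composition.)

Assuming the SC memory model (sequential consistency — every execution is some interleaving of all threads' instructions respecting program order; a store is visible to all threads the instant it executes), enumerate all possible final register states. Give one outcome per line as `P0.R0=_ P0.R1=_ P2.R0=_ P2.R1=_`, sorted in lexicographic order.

outcome vector order: (P0.R0,P0.R1,P2.R0,P2.R1)
|SC outcomes| = 10

P0.R0=0 P0.R1=0 P2.R0=0 P2.R1=0
P0.R0=0 P0.R1=0 P2.R0=0 P2.R1=1
P0.R0=0 P0.R1=0 P2.R0=2 P2.R1=1
P0.R0=0 P0.R1=2 P2.R0=0 P2.R1=0
P0.R0=0 P0.R1=2 P2.R0=0 P2.R1=1
P0.R0=0 P0.R1=2 P2.R0=2 P2.R1=1
P0.R0=2 P0.R1=2 P2.R0=0 P2.R1=0
P0.R0=2 P0.R1=2 P2.R0=0 P2.R1=1
P0.R0=2 P0.R1=2 P2.R0=2 P2.R1=0
P0.R0=2 P0.R1=2 P2.R0=2 P2.R1=1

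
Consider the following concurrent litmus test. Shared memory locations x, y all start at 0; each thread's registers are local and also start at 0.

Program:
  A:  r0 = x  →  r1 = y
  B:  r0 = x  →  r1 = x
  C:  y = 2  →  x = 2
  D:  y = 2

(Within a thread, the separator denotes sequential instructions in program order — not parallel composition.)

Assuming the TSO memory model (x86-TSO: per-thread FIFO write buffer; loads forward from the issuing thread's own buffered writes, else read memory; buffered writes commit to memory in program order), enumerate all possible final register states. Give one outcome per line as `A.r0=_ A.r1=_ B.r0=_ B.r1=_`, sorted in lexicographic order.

A.r0=0 A.r1=0 B.r0=0 B.r1=0
A.r0=0 A.r1=0 B.r0=0 B.r1=2
A.r0=0 A.r1=0 B.r0=2 B.r1=2
A.r0=0 A.r1=2 B.r0=0 B.r1=0
A.r0=0 A.r1=2 B.r0=0 B.r1=2
A.r0=0 A.r1=2 B.r0=2 B.r1=2
A.r0=2 A.r1=2 B.r0=0 B.r1=0
A.r0=2 A.r1=2 B.r0=0 B.r1=2
A.r0=2 A.r1=2 B.r0=2 B.r1=2

outcome vector order: (A.r0,A.r1,B.r0,B.r1)
|TSO outcomes| = 9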